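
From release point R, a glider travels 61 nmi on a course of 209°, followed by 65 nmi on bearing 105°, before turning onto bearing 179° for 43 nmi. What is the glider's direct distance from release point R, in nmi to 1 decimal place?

118.2 nmi

Leg 1 (209°, 61 nmi): east 61 sin 209° = -29.57, north 61 cos 209° = -53.35
Leg 2 (105°, 65 nmi): east 65 sin 105° = 62.79, north 65 cos 105° = -16.82
Leg 3 (179°, 43 nmi): east 43 sin 179° = 0.75, north 43 cos 179° = -42.99
Net: 33.96 east, -113.17 north. Distance = √((33.96)² + (-113.17)²) = 118.155 nmi.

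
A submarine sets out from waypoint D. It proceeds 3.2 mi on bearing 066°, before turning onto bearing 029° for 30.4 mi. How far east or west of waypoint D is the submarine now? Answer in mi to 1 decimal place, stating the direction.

17.7 mi east

Leg 1 (066°, 3.2 mi): east 3.2 sin 66° = 2.92, north 3.2 cos 66° = 1.30
Leg 2 (029°, 30.4 mi): east 30.4 sin 29° = 14.74, north 30.4 cos 29° = 26.59
Net east component: 17.66 mi.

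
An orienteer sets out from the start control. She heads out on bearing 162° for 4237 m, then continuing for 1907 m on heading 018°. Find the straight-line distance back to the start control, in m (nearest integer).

Leg 1 (162°, 4237 m): east 4237 sin 162° = 1309.31, north 4237 cos 162° = -4029.63
Leg 2 (018°, 1907 m): east 1907 sin 18° = 589.30, north 1907 cos 18° = 1813.66
Net: 1898.60 east, -2215.96 north. Distance = √((1898.60)² + (-2215.96)²) = 2918.076 m.

2918 m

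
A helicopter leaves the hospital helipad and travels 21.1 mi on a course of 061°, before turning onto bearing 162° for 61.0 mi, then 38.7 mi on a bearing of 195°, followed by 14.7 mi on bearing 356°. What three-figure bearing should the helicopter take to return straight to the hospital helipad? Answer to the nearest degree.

340°

Leg 1 (061°, 21.1 mi): east 21.1 sin 61° = 18.45, north 21.1 cos 61° = 10.23
Leg 2 (162°, 61.0 mi): east 61.0 sin 162° = 18.85, north 61.0 cos 162° = -58.01
Leg 3 (195°, 38.7 mi): east 38.7 sin 195° = -10.02, north 38.7 cos 195° = -37.38
Leg 4 (356°, 14.7 mi): east 14.7 sin 356° = -1.03, north 14.7 cos 356° = 14.66
Net displacement: 26.26 east, -70.50 north. Direction back to start is (-26.26, 70.50): bearing = atan2(-26.26, 70.50) mod 360° = 339.57° ≈ 340°.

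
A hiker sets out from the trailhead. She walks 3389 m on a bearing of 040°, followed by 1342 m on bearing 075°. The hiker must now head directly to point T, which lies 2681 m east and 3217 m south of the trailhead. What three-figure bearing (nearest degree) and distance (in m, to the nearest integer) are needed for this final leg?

Leg 1 (040°, 3389 m): east 3389 sin 40° = 2178.41, north 3389 cos 40° = 2596.12
Leg 2 (075°, 1342 m): east 1342 sin 75° = 1296.27, north 1342 cos 75° = 347.34
Current position: (3474.68, 2943.46). Target: (2681, -3217). Remaining: Δeast = -793.68, Δnorth = -6160.46.
Bearing = atan2(-793.68, -6160.46) mod 360° = 187.34°; distance = √((-793.68)² + (-6160.46)²) = 6211.376 m.

187°, 6211 m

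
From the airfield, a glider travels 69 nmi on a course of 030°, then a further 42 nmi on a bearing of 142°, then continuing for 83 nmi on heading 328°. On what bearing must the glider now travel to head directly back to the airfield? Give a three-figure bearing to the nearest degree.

Leg 1 (030°, 69 nmi): east 69 sin 30° = 34.50, north 69 cos 30° = 59.76
Leg 2 (142°, 42 nmi): east 42 sin 142° = 25.86, north 42 cos 142° = -33.10
Leg 3 (328°, 83 nmi): east 83 sin 328° = -43.98, north 83 cos 328° = 70.39
Net displacement: 16.37 east, 97.05 north. Direction back to start is (-16.37, -97.05): bearing = atan2(-16.37, -97.05) mod 360° = 189.58° ≈ 190°.

190°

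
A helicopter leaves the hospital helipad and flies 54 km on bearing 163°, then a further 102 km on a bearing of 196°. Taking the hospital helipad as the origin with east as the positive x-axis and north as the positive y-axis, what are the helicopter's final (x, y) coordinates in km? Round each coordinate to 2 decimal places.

(-12.33, -149.69)

Leg 1 (163°, 54 km): east 54 sin 163° = 15.79, north 54 cos 163° = -51.64
Leg 2 (196°, 102 km): east 102 sin 196° = -28.12, north 102 cos 196° = -98.05
Summing: -12.33 km east, -149.69 km north → (-12.33, -149.69).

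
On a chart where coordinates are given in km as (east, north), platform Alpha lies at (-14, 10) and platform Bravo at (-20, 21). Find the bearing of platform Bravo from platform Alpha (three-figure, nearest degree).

Δeast = -20 − -14 = -6.00; Δnorth = 21 − 10 = 11.00.
Bearing = atan2(Δeast, Δnorth) mod 360° = 331.39° ≈ 331°.

331°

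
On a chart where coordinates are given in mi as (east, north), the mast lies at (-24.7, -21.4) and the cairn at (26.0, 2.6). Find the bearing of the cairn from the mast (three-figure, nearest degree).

065°

Δeast = 26.0 − -24.7 = 50.70; Δnorth = 2.6 − -21.4 = 24.00.
Bearing = atan2(Δeast, Δnorth) mod 360° = 64.67° ≈ 065°.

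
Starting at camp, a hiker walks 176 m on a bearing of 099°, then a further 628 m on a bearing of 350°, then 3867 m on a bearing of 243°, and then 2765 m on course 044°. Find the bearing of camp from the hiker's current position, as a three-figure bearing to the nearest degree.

119°

Leg 1 (099°, 176 m): east 176 sin 99° = 173.83, north 176 cos 99° = -27.53
Leg 2 (350°, 628 m): east 628 sin 350° = -109.05, north 628 cos 350° = 618.46
Leg 3 (243°, 3867 m): east 3867 sin 243° = -3445.52, north 3867 cos 243° = -1755.58
Leg 4 (044°, 2765 m): east 2765 sin 44° = 1920.73, north 2765 cos 44° = 1988.97
Net displacement: -1460.01 east, 824.32 north. Direction back to start is (1460.01, -824.32): bearing = atan2(1460.01, -824.32) mod 360° = 119.45° ≈ 119°.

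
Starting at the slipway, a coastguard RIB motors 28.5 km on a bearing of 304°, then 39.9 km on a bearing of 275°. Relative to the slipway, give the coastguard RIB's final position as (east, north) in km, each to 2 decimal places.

(-63.38, 19.41)

Leg 1 (304°, 28.5 km): east 28.5 sin 304° = -23.63, north 28.5 cos 304° = 15.94
Leg 2 (275°, 39.9 km): east 39.9 sin 275° = -39.75, north 39.9 cos 275° = 3.48
Summing: -63.38 km east, 19.41 km north → (-63.38, 19.41).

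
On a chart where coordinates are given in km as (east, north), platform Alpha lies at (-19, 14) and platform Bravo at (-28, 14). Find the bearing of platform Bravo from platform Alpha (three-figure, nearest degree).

270°

Δeast = -28 − -19 = -9.00; Δnorth = 14 − 14 = 0.00.
Bearing = atan2(Δeast, Δnorth) mod 360° = 270.00° ≈ 270°.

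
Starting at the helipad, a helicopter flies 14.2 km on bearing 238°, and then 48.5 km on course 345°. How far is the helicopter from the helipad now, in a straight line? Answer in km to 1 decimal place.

Leg 1 (238°, 14.2 km): east 14.2 sin 238° = -12.04, north 14.2 cos 238° = -7.52
Leg 2 (345°, 48.5 km): east 48.5 sin 345° = -12.55, north 48.5 cos 345° = 46.85
Net: -24.60 east, 39.32 north. Distance = √((-24.60)² + (39.32)²) = 46.381 km.

46.4 km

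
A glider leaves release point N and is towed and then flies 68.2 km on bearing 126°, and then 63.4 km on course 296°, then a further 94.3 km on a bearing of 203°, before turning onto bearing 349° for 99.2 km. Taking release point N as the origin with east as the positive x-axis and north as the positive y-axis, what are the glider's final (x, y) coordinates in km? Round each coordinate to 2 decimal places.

Leg 1 (126°, 68.2 km): east 68.2 sin 126° = 55.17, north 68.2 cos 126° = -40.09
Leg 2 (296°, 63.4 km): east 63.4 sin 296° = -56.98, north 63.4 cos 296° = 27.79
Leg 3 (203°, 94.3 km): east 94.3 sin 203° = -36.85, north 94.3 cos 203° = -86.80
Leg 4 (349°, 99.2 km): east 99.2 sin 349° = -18.93, north 99.2 cos 349° = 97.38
Summing: -57.58 km east, -1.72 km north → (-57.58, -1.72).

(-57.58, -1.72)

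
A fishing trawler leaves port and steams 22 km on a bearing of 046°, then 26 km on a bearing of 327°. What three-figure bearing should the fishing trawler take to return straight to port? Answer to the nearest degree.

Leg 1 (046°, 22 km): east 22 sin 46° = 15.83, north 22 cos 46° = 15.28
Leg 2 (327°, 26 km): east 26 sin 327° = -14.16, north 26 cos 327° = 21.81
Net displacement: 1.66 east, 37.09 north. Direction back to start is (-1.66, -37.09): bearing = atan2(-1.66, -37.09) mod 360° = 182.57° ≈ 183°.

183°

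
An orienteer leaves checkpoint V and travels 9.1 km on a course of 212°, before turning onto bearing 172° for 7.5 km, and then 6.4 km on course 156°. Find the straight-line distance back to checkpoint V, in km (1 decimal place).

Leg 1 (212°, 9.1 km): east 9.1 sin 212° = -4.82, north 9.1 cos 212° = -7.72
Leg 2 (172°, 7.5 km): east 7.5 sin 172° = 1.04, north 7.5 cos 172° = -7.43
Leg 3 (156°, 6.4 km): east 6.4 sin 156° = 2.60, north 6.4 cos 156° = -5.85
Net: -1.18 east, -20.99 north. Distance = √((-1.18)² + (-20.99)²) = 21.024 km.

21.0 km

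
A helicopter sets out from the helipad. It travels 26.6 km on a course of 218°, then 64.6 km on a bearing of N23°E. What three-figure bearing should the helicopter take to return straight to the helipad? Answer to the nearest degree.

Leg 1 (218°, 26.6 km): east 26.6 sin 218° = -16.38, north 26.6 cos 218° = -20.96
Leg 2 (N23°E, 64.6 km): east 64.6 sin 23° = 25.24, north 64.6 cos 23° = 59.46
Net displacement: 8.86 east, 38.50 north. Direction back to start is (-8.86, -38.50): bearing = atan2(-8.86, -38.50) mod 360° = 192.97° ≈ 193°.

193°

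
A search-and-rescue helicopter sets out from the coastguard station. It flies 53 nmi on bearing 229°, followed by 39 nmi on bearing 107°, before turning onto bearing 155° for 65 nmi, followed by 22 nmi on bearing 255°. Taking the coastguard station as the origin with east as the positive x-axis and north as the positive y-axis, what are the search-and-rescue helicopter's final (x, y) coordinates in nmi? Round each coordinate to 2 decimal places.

Leg 1 (229°, 53 nmi): east 53 sin 229° = -40.00, north 53 cos 229° = -34.77
Leg 2 (107°, 39 nmi): east 39 sin 107° = 37.30, north 39 cos 107° = -11.40
Leg 3 (155°, 65 nmi): east 65 sin 155° = 27.47, north 65 cos 155° = -58.91
Leg 4 (255°, 22 nmi): east 22 sin 255° = -21.25, north 22 cos 255° = -5.69
Summing: 3.52 nmi east, -110.78 nmi north → (3.52, -110.78).

(3.52, -110.78)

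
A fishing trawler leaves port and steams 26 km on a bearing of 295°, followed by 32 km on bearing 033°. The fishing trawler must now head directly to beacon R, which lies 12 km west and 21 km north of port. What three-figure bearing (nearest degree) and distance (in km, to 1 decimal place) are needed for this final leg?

Leg 1 (295°, 26 km): east 26 sin 295° = -23.56, north 26 cos 295° = 10.99
Leg 2 (033°, 32 km): east 32 sin 33° = 17.43, north 32 cos 33° = 26.84
Current position: (-6.14, 37.83). Target: (-12, 21). Remaining: Δeast = -5.86, Δnorth = -16.83.
Bearing = atan2(-5.86, -16.83) mod 360° = 199.22°; distance = √((-5.86)² + (-16.83)²) = 17.818 km.

199°, 17.8 km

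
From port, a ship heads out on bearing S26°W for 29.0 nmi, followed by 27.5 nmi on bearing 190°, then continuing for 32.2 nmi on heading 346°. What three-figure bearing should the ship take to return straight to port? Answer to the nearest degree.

049°

Leg 1 (S26°W, 29.0 nmi): east 29.0 sin 206° = -12.71, north 29.0 cos 206° = -26.07
Leg 2 (190°, 27.5 nmi): east 27.5 sin 190° = -4.78, north 27.5 cos 190° = -27.08
Leg 3 (346°, 32.2 nmi): east 32.2 sin 346° = -7.79, north 32.2 cos 346° = 31.24
Net displacement: -25.28 east, -21.90 north. Direction back to start is (25.28, 21.90): bearing = atan2(25.28, 21.90) mod 360° = 49.09° ≈ 049°.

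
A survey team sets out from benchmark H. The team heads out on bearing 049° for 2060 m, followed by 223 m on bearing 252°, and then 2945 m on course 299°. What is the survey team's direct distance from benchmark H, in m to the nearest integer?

Leg 1 (049°, 2060 m): east 2060 sin 49° = 1554.70, north 2060 cos 49° = 1351.48
Leg 2 (252°, 223 m): east 223 sin 252° = -212.09, north 223 cos 252° = -68.91
Leg 3 (299°, 2945 m): east 2945 sin 299° = -2575.76, north 2945 cos 299° = 1427.76
Net: -1233.14 east, 2710.34 north. Distance = √((-1233.14)² + (2710.34)²) = 2977.675 m.

2978 m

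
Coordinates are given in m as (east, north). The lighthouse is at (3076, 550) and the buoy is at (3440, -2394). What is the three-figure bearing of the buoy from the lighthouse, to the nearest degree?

173°

Δeast = 3440 − 3076 = 364.00; Δnorth = -2394 − 550 = -2944.00.
Bearing = atan2(Δeast, Δnorth) mod 360° = 172.95° ≈ 173°.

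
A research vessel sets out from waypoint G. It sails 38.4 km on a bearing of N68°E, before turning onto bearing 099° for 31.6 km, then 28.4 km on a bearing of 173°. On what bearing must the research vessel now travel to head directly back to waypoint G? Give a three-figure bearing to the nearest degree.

Leg 1 (N68°E, 38.4 km): east 38.4 sin 68° = 35.60, north 38.4 cos 68° = 14.38
Leg 2 (099°, 31.6 km): east 31.6 sin 99° = 31.21, north 31.6 cos 99° = -4.94
Leg 3 (173°, 28.4 km): east 28.4 sin 173° = 3.46, north 28.4 cos 173° = -28.19
Net displacement: 70.28 east, -18.75 north. Direction back to start is (-70.28, 18.75): bearing = atan2(-70.28, 18.75) mod 360° = 284.94° ≈ 285°.

285°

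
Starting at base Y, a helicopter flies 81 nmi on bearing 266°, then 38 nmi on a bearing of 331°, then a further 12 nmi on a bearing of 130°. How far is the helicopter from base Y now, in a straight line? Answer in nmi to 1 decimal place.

92.2 nmi

Leg 1 (266°, 81 nmi): east 81 sin 266° = -80.80, north 81 cos 266° = -5.65
Leg 2 (331°, 38 nmi): east 38 sin 331° = -18.42, north 38 cos 331° = 33.24
Leg 3 (130°, 12 nmi): east 12 sin 130° = 9.19, north 12 cos 130° = -7.71
Net: -90.03 east, 19.87 north. Distance = √((-90.03)² + (19.87)²) = 92.200 nmi.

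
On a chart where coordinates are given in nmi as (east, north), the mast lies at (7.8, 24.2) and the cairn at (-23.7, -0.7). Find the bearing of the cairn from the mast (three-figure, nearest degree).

232°

Δeast = -23.7 − 7.8 = -31.50; Δnorth = -0.7 − 24.2 = -24.90.
Bearing = atan2(Δeast, Δnorth) mod 360° = 231.67° ≈ 232°.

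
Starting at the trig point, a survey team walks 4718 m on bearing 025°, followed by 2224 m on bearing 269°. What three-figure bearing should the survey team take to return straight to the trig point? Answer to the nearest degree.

177°

Leg 1 (025°, 4718 m): east 4718 sin 25° = 1993.91, north 4718 cos 25° = 4275.96
Leg 2 (269°, 2224 m): east 2224 sin 269° = -2223.66, north 2224 cos 269° = -38.81
Net displacement: -229.75 east, 4237.15 north. Direction back to start is (229.75, -4237.15): bearing = atan2(229.75, -4237.15) mod 360° = 176.90° ≈ 177°.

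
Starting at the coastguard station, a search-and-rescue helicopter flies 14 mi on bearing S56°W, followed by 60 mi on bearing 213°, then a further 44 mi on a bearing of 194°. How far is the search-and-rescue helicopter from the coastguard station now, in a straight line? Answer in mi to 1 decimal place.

114.8 mi

Leg 1 (S56°W, 14 mi): east 14 sin 236° = -11.61, north 14 cos 236° = -7.83
Leg 2 (213°, 60 mi): east 60 sin 213° = -32.68, north 60 cos 213° = -50.32
Leg 3 (194°, 44 mi): east 44 sin 194° = -10.64, north 44 cos 194° = -42.69
Net: -54.93 east, -100.84 north. Distance = √((-54.93)² + (-100.84)²) = 114.832 mi.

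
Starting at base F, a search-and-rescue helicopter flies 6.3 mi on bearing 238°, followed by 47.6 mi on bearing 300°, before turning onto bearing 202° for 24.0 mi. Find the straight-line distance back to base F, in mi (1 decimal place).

55.6 mi

Leg 1 (238°, 6.3 mi): east 6.3 sin 238° = -5.34, north 6.3 cos 238° = -3.34
Leg 2 (300°, 47.6 mi): east 47.6 sin 300° = -41.22, north 47.6 cos 300° = 23.80
Leg 3 (202°, 24.0 mi): east 24.0 sin 202° = -8.99, north 24.0 cos 202° = -22.25
Net: -55.56 east, -1.79 north. Distance = √((-55.56)² + (-1.79)²) = 55.585 mi.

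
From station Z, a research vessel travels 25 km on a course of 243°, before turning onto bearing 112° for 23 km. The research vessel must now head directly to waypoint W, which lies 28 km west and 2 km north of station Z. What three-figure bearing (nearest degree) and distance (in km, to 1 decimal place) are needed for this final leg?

309°, 34.8 km

Leg 1 (243°, 25 km): east 25 sin 243° = -22.28, north 25 cos 243° = -11.35
Leg 2 (112°, 23 km): east 23 sin 112° = 21.33, north 23 cos 112° = -8.62
Current position: (-0.95, -19.97). Target: (-28, 2). Remaining: Δeast = -27.05, Δnorth = 21.97.
Bearing = atan2(-27.05, 21.97) mod 360° = 309.08°; distance = √((-27.05)² + (21.97)²) = 34.845 km.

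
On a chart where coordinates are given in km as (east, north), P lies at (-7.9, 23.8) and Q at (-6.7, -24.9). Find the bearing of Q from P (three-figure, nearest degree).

Δeast = -6.7 − -7.9 = 1.20; Δnorth = -24.9 − 23.8 = -48.70.
Bearing = atan2(Δeast, Δnorth) mod 360° = 178.59° ≈ 179°.

179°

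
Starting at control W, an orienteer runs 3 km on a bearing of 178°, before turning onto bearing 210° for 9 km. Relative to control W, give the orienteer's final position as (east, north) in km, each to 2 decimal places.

(-4.40, -10.79)

Leg 1 (178°, 3 km): east 3 sin 178° = 0.10, north 3 cos 178° = -3.00
Leg 2 (210°, 9 km): east 9 sin 210° = -4.50, north 9 cos 210° = -7.79
Summing: -4.40 km east, -10.79 km north → (-4.40, -10.79).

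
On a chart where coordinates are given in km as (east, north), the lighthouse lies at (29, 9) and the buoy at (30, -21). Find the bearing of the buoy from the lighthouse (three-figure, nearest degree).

Δeast = 30 − 29 = 1.00; Δnorth = -21 − 9 = -30.00.
Bearing = atan2(Δeast, Δnorth) mod 360° = 178.09° ≈ 178°.

178°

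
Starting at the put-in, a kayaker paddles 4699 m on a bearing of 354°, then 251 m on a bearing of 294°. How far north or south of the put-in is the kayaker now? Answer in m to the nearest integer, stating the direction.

Leg 1 (354°, 4699 m): east 4699 sin 354° = -491.18, north 4699 cos 354° = 4673.26
Leg 2 (294°, 251 m): east 251 sin 294° = -229.30, north 251 cos 294° = 102.09
Net north component: 4775.35 m.

4775 m north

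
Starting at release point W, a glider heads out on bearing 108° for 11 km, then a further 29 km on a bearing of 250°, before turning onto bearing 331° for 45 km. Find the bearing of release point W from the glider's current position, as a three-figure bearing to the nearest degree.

124°

Leg 1 (108°, 11 km): east 11 sin 108° = 10.46, north 11 cos 108° = -3.40
Leg 2 (250°, 29 km): east 29 sin 250° = -27.25, north 29 cos 250° = -9.92
Leg 3 (331°, 45 km): east 45 sin 331° = -21.82, north 45 cos 331° = 39.36
Net displacement: -38.61 east, 26.04 north. Direction back to start is (38.61, -26.04): bearing = atan2(38.61, -26.04) mod 360° = 124.00° ≈ 124°.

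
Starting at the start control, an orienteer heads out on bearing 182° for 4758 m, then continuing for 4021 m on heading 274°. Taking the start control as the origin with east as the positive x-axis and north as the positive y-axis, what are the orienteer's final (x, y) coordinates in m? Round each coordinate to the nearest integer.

(-4177, -4475)

Leg 1 (182°, 4758 m): east 4758 sin 182° = -166.05, north 4758 cos 182° = -4755.10
Leg 2 (274°, 4021 m): east 4021 sin 274° = -4011.21, north 4021 cos 274° = 280.49
Summing: -4177.26 m east, -4474.61 m north → (-4177, -4475).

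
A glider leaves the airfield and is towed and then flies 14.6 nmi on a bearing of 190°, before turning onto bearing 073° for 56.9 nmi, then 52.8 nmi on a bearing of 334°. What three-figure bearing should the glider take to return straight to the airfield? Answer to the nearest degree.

Leg 1 (190°, 14.6 nmi): east 14.6 sin 190° = -2.54, north 14.6 cos 190° = -14.38
Leg 2 (073°, 56.9 nmi): east 56.9 sin 73° = 54.41, north 56.9 cos 73° = 16.64
Leg 3 (334°, 52.8 nmi): east 52.8 sin 334° = -23.15, north 52.8 cos 334° = 47.46
Net displacement: 28.73 east, 49.71 north. Direction back to start is (-28.73, -49.71): bearing = atan2(-28.73, -49.71) mod 360° = 210.03° ≈ 210°.

210°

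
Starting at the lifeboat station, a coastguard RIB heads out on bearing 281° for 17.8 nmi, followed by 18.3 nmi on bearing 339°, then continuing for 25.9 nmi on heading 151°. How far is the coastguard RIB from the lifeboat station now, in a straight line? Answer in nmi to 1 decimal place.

11.7 nmi

Leg 1 (281°, 17.8 nmi): east 17.8 sin 281° = -17.47, north 17.8 cos 281° = 3.40
Leg 2 (339°, 18.3 nmi): east 18.3 sin 339° = -6.56, north 18.3 cos 339° = 17.08
Leg 3 (151°, 25.9 nmi): east 25.9 sin 151° = 12.56, north 25.9 cos 151° = -22.65
Net: -11.47 east, -2.17 north. Distance = √((-11.47)² + (-2.17)²) = 11.678 nmi.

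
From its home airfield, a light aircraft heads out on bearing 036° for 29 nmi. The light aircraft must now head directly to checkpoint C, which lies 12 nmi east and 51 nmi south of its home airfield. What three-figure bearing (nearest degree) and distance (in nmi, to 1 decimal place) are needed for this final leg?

184°, 74.6 nmi

Leg 1 (036°, 29 nmi): east 29 sin 36° = 17.05, north 29 cos 36° = 23.46
Current position: (17.05, 23.46). Target: (12, -51). Remaining: Δeast = -5.05, Δnorth = -74.46.
Bearing = atan2(-5.05, -74.46) mod 360° = 183.88°; distance = √((-5.05)² + (-74.46)²) = 74.632 nmi.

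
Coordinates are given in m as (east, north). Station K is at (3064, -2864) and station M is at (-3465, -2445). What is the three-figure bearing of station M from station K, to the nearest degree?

Δeast = -3465 − 3064 = -6529.00; Δnorth = -2445 − -2864 = 419.00.
Bearing = atan2(Δeast, Δnorth) mod 360° = 273.67° ≈ 274°.

274°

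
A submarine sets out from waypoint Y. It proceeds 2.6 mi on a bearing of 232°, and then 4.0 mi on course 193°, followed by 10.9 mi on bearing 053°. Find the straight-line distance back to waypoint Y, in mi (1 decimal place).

Leg 1 (232°, 2.6 mi): east 2.6 sin 232° = -2.05, north 2.6 cos 232° = -1.60
Leg 2 (193°, 4.0 mi): east 4.0 sin 193° = -0.90, north 4.0 cos 193° = -3.90
Leg 3 (053°, 10.9 mi): east 10.9 sin 53° = 8.71, north 10.9 cos 53° = 6.56
Net: 5.76 east, 1.06 north. Distance = √((5.76)² + (1.06)²) = 5.854 mi.

5.9 mi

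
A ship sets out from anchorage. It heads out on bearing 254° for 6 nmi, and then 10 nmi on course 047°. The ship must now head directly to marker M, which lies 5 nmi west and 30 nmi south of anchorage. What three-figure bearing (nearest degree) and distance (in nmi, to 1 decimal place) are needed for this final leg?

Leg 1 (254°, 6 nmi): east 6 sin 254° = -5.77, north 6 cos 254° = -1.65
Leg 2 (047°, 10 nmi): east 10 sin 47° = 7.31, north 10 cos 47° = 6.82
Current position: (1.55, 5.17). Target: (-5, -30). Remaining: Δeast = -6.55, Δnorth = -35.17.
Bearing = atan2(-6.55, -35.17) mod 360° = 190.54°; distance = √((-6.55)² + (-35.17)²) = 35.770 nmi.

191°, 35.8 nmi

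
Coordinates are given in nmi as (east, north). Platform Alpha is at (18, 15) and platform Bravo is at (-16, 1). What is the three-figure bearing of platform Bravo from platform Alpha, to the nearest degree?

Δeast = -16 − 18 = -34.00; Δnorth = 1 − 15 = -14.00.
Bearing = atan2(Δeast, Δnorth) mod 360° = 247.62° ≈ 248°.

248°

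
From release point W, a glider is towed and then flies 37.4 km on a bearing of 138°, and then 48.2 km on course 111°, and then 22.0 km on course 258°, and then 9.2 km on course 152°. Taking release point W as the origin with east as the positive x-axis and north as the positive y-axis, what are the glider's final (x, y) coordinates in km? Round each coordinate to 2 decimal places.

(52.82, -57.76)

Leg 1 (138°, 37.4 km): east 37.4 sin 138° = 25.03, north 37.4 cos 138° = -27.79
Leg 2 (111°, 48.2 km): east 48.2 sin 111° = 45.00, north 48.2 cos 111° = -17.27
Leg 3 (258°, 22.0 km): east 22.0 sin 258° = -21.52, north 22.0 cos 258° = -4.57
Leg 4 (152°, 9.2 km): east 9.2 sin 152° = 4.32, north 9.2 cos 152° = -8.12
Summing: 52.82 km east, -57.76 km north → (52.82, -57.76).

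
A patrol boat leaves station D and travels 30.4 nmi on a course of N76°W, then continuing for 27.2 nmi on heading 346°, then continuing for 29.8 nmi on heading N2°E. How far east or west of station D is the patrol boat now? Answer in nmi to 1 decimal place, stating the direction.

35.0 nmi west

Leg 1 (N76°W, 30.4 nmi): east 30.4 sin 284° = -29.50, north 30.4 cos 284° = 7.35
Leg 2 (346°, 27.2 nmi): east 27.2 sin 346° = -6.58, north 27.2 cos 346° = 26.39
Leg 3 (N2°E, 29.8 nmi): east 29.8 sin 2° = 1.04, north 29.8 cos 2° = 29.78
Net east component: -35.04 nmi.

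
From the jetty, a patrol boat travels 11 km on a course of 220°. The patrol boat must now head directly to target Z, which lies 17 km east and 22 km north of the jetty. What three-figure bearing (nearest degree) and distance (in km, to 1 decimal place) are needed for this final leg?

038°, 38.8 km

Leg 1 (220°, 11 km): east 11 sin 220° = -7.07, north 11 cos 220° = -8.43
Current position: (-7.07, -8.43). Target: (17, 22). Remaining: Δeast = 24.07, Δnorth = 30.43.
Bearing = atan2(24.07, 30.43) mod 360° = 38.35°; distance = √((24.07)² + (30.43)²) = 38.796 km.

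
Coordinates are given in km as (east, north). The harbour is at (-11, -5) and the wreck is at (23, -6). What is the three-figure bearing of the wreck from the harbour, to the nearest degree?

Δeast = 23 − -11 = 34.00; Δnorth = -6 − -5 = -1.00.
Bearing = atan2(Δeast, Δnorth) mod 360° = 91.68° ≈ 092°.

092°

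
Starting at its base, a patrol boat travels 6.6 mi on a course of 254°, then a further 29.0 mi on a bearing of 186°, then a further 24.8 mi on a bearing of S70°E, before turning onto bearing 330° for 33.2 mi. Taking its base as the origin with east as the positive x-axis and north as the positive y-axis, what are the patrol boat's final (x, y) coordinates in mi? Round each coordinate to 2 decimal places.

(-2.67, -10.39)

Leg 1 (254°, 6.6 mi): east 6.6 sin 254° = -6.34, north 6.6 cos 254° = -1.82
Leg 2 (186°, 29.0 mi): east 29.0 sin 186° = -3.03, north 29.0 cos 186° = -28.84
Leg 3 (S70°E, 24.8 mi): east 24.8 sin 110° = 23.30, north 24.8 cos 110° = -8.48
Leg 4 (330°, 33.2 mi): east 33.2 sin 330° = -16.60, north 33.2 cos 330° = 28.75
Summing: -2.67 mi east, -10.39 mi north → (-2.67, -10.39).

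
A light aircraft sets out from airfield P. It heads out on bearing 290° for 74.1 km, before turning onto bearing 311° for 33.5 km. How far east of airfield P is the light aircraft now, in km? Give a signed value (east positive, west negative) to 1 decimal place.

Leg 1 (290°, 74.1 km): east 74.1 sin 290° = -69.63, north 74.1 cos 290° = 25.34
Leg 2 (311°, 33.5 km): east 33.5 sin 311° = -25.28, north 33.5 cos 311° = 21.98
Net east component: -94.91 km.

-94.9 km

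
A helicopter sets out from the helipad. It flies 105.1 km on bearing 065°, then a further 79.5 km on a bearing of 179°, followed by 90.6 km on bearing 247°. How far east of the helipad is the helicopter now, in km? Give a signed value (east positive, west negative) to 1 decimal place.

13.2 km

Leg 1 (065°, 105.1 km): east 105.1 sin 65° = 95.25, north 105.1 cos 65° = 44.42
Leg 2 (179°, 79.5 km): east 79.5 sin 179° = 1.39, north 79.5 cos 179° = -79.49
Leg 3 (247°, 90.6 km): east 90.6 sin 247° = -83.40, north 90.6 cos 247° = -35.40
Net east component: 13.24 km.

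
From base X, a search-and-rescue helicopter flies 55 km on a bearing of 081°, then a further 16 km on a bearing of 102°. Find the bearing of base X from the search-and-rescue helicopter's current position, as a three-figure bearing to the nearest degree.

266°

Leg 1 (081°, 55 km): east 55 sin 81° = 54.32, north 55 cos 81° = 8.60
Leg 2 (102°, 16 km): east 16 sin 102° = 15.65, north 16 cos 102° = -3.33
Net displacement: 69.97 east, 5.28 north. Direction back to start is (-69.97, -5.28): bearing = atan2(-69.97, -5.28) mod 360° = 265.69° ≈ 266°.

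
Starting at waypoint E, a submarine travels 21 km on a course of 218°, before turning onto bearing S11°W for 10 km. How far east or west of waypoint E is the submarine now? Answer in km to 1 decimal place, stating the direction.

14.8 km west

Leg 1 (218°, 21 km): east 21 sin 218° = -12.93, north 21 cos 218° = -16.55
Leg 2 (S11°W, 10 km): east 10 sin 191° = -1.91, north 10 cos 191° = -9.82
Net east component: -14.84 km.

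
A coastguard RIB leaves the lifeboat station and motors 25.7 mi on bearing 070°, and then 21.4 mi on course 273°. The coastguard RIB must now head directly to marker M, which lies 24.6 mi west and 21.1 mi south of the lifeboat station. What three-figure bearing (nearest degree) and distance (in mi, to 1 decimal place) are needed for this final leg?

Leg 1 (070°, 25.7 mi): east 25.7 sin 70° = 24.15, north 25.7 cos 70° = 8.79
Leg 2 (273°, 21.4 mi): east 21.4 sin 273° = -21.37, north 21.4 cos 273° = 1.12
Current position: (2.78, 9.91). Target: (-24.6, -21.1). Remaining: Δeast = -27.38, Δnorth = -31.01.
Bearing = atan2(-27.38, -31.01) mod 360° = 221.44°; distance = √((-27.38)² + (-31.01)²) = 41.367 mi.

221°, 41.4 mi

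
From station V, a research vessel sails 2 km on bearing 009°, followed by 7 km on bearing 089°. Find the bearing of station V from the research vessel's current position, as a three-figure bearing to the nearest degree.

254°

Leg 1 (009°, 2 km): east 2 sin 9° = 0.31, north 2 cos 9° = 1.98
Leg 2 (089°, 7 km): east 7 sin 89° = 7.00, north 7 cos 89° = 0.12
Net displacement: 7.31 east, 2.10 north. Direction back to start is (-7.31, -2.10): bearing = atan2(-7.31, -2.10) mod 360° = 253.99° ≈ 254°.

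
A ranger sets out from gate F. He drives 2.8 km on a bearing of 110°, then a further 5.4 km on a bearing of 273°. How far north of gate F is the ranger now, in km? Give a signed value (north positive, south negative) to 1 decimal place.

Leg 1 (110°, 2.8 km): east 2.8 sin 110° = 2.63, north 2.8 cos 110° = -0.96
Leg 2 (273°, 5.4 km): east 5.4 sin 273° = -5.39, north 5.4 cos 273° = 0.28
Net north component: -0.68 km.

-0.7 km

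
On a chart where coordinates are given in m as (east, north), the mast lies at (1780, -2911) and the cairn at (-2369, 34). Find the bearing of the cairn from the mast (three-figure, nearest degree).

Δeast = -2369 − 1780 = -4149.00; Δnorth = 34 − -2911 = 2945.00.
Bearing = atan2(Δeast, Δnorth) mod 360° = 305.37° ≈ 305°.

305°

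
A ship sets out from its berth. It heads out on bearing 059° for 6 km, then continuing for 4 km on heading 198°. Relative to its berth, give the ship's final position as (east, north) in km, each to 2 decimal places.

(3.91, -0.71)

Leg 1 (059°, 6 km): east 6 sin 59° = 5.14, north 6 cos 59° = 3.09
Leg 2 (198°, 4 km): east 4 sin 198° = -1.24, north 4 cos 198° = -3.80
Summing: 3.91 km east, -0.71 km north → (3.91, -0.71).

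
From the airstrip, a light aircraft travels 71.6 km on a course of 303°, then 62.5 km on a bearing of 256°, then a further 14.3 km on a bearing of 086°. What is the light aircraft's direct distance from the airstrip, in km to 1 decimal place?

Leg 1 (303°, 71.6 km): east 71.6 sin 303° = -60.05, north 71.6 cos 303° = 39.00
Leg 2 (256°, 62.5 km): east 62.5 sin 256° = -60.64, north 62.5 cos 256° = -15.12
Leg 3 (086°, 14.3 km): east 14.3 sin 86° = 14.27, north 14.3 cos 86° = 1.00
Net: -106.43 east, 24.87 north. Distance = √((-106.43)² + (24.87)²) = 109.295 km.

109.3 km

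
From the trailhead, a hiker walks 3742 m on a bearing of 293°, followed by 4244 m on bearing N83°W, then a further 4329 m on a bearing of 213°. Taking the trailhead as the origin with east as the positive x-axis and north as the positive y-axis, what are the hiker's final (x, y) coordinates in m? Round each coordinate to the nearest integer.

Leg 1 (293°, 3742 m): east 3742 sin 293° = -3444.53, north 3742 cos 293° = 1462.12
Leg 2 (N83°W, 4244 m): east 4244 sin 277° = -4212.37, north 4244 cos 277° = 517.21
Leg 3 (213°, 4329 m): east 4329 sin 213° = -2357.74, north 4329 cos 213° = -3630.60
Summing: -10014.64 m east, -1651.28 m north → (-10015, -1651).

(-10015, -1651)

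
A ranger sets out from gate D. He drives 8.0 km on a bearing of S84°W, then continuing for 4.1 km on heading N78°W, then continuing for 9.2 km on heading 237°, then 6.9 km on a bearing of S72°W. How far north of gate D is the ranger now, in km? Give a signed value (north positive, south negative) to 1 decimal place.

-7.1 km

Leg 1 (S84°W, 8.0 km): east 8.0 sin 264° = -7.96, north 8.0 cos 264° = -0.84
Leg 2 (N78°W, 4.1 km): east 4.1 sin 282° = -4.01, north 4.1 cos 282° = 0.85
Leg 3 (237°, 9.2 km): east 9.2 sin 237° = -7.72, north 9.2 cos 237° = -5.01
Leg 4 (S72°W, 6.9 km): east 6.9 sin 252° = -6.56, north 6.9 cos 252° = -2.13
Net north component: -7.13 km.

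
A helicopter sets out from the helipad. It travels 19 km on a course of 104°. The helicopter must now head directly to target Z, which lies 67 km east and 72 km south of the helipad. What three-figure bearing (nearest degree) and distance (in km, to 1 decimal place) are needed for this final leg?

Leg 1 (104°, 19 km): east 19 sin 104° = 18.44, north 19 cos 104° = -4.60
Current position: (18.44, -4.60). Target: (67, -72). Remaining: Δeast = 48.56, Δnorth = -67.40.
Bearing = atan2(48.56, -67.40) mod 360° = 144.23°; distance = √((48.56)² + (-67.40)²) = 83.077 km.

144°, 83.1 km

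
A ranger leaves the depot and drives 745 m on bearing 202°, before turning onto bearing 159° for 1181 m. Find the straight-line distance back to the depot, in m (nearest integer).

1799 m

Leg 1 (202°, 745 m): east 745 sin 202° = -279.08, north 745 cos 202° = -690.75
Leg 2 (159°, 1181 m): east 1181 sin 159° = 423.23, north 1181 cos 159° = -1102.56
Net: 144.15 east, -1793.31 north. Distance = √((144.15)² + (-1793.31)²) = 1799.095 m.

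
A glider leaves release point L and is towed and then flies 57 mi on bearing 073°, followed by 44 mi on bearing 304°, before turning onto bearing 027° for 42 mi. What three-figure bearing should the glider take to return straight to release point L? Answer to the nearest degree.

205°

Leg 1 (073°, 57 mi): east 57 sin 73° = 54.51, north 57 cos 73° = 16.67
Leg 2 (304°, 44 mi): east 44 sin 304° = -36.48, north 44 cos 304° = 24.60
Leg 3 (027°, 42 mi): east 42 sin 27° = 19.07, north 42 cos 27° = 37.42
Net displacement: 37.10 east, 78.69 north. Direction back to start is (-37.10, -78.69): bearing = atan2(-37.10, -78.69) mod 360° = 205.24° ≈ 205°.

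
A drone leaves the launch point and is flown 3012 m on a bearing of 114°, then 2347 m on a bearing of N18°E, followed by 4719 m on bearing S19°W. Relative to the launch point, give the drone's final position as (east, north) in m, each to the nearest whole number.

Leg 1 (114°, 3012 m): east 3012 sin 114° = 2751.60, north 3012 cos 114° = -1225.09
Leg 2 (N18°E, 2347 m): east 2347 sin 18° = 725.26, north 2347 cos 18° = 2232.13
Leg 3 (S19°W, 4719 m): east 4719 sin 199° = -1536.36, north 4719 cos 199° = -4461.90
Summing: 1940.51 m east, -3454.86 m north → (1941, -3455).

(1941, -3455)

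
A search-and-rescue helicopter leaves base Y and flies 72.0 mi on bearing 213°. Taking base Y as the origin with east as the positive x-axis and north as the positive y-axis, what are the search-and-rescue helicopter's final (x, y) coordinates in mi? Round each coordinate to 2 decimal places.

(-39.21, -60.38)

Leg 1 (213°, 72.0 mi): east 72.0 sin 213° = -39.21, north 72.0 cos 213° = -60.38
Summing: -39.21 mi east, -60.38 mi north → (-39.21, -60.38).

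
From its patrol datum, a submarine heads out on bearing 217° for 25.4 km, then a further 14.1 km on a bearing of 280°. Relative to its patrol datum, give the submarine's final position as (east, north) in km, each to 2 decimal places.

Leg 1 (217°, 25.4 km): east 25.4 sin 217° = -15.29, north 25.4 cos 217° = -20.29
Leg 2 (280°, 14.1 km): east 14.1 sin 280° = -13.89, north 14.1 cos 280° = 2.45
Summing: -29.17 km east, -17.84 km north → (-29.17, -17.84).

(-29.17, -17.84)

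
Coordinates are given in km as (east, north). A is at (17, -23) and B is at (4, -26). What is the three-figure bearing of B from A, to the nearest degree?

Δeast = 4 − 17 = -13.00; Δnorth = -26 − -23 = -3.00.
Bearing = atan2(Δeast, Δnorth) mod 360° = 257.01° ≈ 257°.

257°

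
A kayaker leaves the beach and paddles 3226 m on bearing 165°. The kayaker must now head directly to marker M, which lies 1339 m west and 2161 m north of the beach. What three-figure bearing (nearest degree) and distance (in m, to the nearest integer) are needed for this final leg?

Leg 1 (165°, 3226 m): east 3226 sin 165° = 834.95, north 3226 cos 165° = -3116.08
Current position: (834.95, -3116.08). Target: (-1339, 2161). Remaining: Δeast = -2173.95, Δnorth = 5277.08.
Bearing = atan2(-2173.95, 5277.08) mod 360° = 337.61°; distance = √((-2173.95)² + (5277.08)²) = 5707.328 m.

338°, 5707 m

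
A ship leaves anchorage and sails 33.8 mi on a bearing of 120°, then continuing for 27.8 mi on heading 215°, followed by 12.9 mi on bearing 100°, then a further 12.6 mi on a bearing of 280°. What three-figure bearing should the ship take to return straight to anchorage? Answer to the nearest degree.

Leg 1 (120°, 33.8 mi): east 33.8 sin 120° = 29.27, north 33.8 cos 120° = -16.90
Leg 2 (215°, 27.8 mi): east 27.8 sin 215° = -15.95, north 27.8 cos 215° = -22.77
Leg 3 (100°, 12.9 mi): east 12.9 sin 100° = 12.70, north 12.9 cos 100° = -2.24
Leg 4 (280°, 12.6 mi): east 12.6 sin 280° = -12.41, north 12.6 cos 280° = 2.19
Net displacement: 13.62 east, -39.72 north. Direction back to start is (-13.62, 39.72): bearing = atan2(-13.62, 39.72) mod 360° = 341.07° ≈ 341°.

341°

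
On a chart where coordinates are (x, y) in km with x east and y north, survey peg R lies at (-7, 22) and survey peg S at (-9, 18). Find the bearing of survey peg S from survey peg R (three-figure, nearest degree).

207°

Δeast = -9 − -7 = -2.00; Δnorth = 18 − 22 = -4.00.
Bearing = atan2(Δeast, Δnorth) mod 360° = 206.57° ≈ 207°.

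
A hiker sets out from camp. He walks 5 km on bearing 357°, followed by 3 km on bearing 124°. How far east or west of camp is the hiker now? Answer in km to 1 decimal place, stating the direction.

Leg 1 (357°, 5 km): east 5 sin 357° = -0.26, north 5 cos 357° = 4.99
Leg 2 (124°, 3 km): east 3 sin 124° = 2.49, north 3 cos 124° = -1.68
Net east component: 2.23 km.

2.2 km east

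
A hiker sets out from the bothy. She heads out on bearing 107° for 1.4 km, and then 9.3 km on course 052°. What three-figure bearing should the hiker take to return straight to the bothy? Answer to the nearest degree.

238°

Leg 1 (107°, 1.4 km): east 1.4 sin 107° = 1.34, north 1.4 cos 107° = -0.41
Leg 2 (052°, 9.3 km): east 9.3 sin 52° = 7.33, north 9.3 cos 52° = 5.73
Net displacement: 8.67 east, 5.32 north. Direction back to start is (-8.67, -5.32): bearing = atan2(-8.67, -5.32) mod 360° = 238.48° ≈ 238°.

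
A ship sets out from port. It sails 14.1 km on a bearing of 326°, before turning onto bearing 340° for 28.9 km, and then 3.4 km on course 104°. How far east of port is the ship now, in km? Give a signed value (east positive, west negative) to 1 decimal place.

Leg 1 (326°, 14.1 km): east 14.1 sin 326° = -7.88, north 14.1 cos 326° = 11.69
Leg 2 (340°, 28.9 km): east 28.9 sin 340° = -9.88, north 28.9 cos 340° = 27.16
Leg 3 (104°, 3.4 km): east 3.4 sin 104° = 3.30, north 3.4 cos 104° = -0.82
Net east component: -14.47 km.

-14.5 km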